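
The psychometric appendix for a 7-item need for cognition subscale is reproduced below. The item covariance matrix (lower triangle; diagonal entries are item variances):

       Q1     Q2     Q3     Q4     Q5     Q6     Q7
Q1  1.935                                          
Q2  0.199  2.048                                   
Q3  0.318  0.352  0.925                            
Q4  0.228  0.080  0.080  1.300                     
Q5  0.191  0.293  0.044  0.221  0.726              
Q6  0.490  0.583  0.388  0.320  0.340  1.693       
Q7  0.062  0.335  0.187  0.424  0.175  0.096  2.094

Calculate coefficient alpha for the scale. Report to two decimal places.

ΣVar(i) = 1.935 + 2.048 + 0.925 + 1.300 + 0.726 + 1.693 + 2.094 = 10.721
Sum of off-diagonal covariances = 5.406
total variance = 10.721 + 2 × 5.406 = 21.533
α = (k/(k−1))·(1 − ΣVar(i)/total variance) = (7/6)·(1 − 10.721/21.533) = 0.59

α = 0.59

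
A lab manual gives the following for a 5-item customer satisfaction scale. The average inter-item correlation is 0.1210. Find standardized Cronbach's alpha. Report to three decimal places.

Standardized α = k·r̄ / (1 + (k−1)·r̄) = 5 × 0.1210 / (1 + 4 × 0.1210)
  = 0.6050 / 1.4840 = 0.408

α = 0.408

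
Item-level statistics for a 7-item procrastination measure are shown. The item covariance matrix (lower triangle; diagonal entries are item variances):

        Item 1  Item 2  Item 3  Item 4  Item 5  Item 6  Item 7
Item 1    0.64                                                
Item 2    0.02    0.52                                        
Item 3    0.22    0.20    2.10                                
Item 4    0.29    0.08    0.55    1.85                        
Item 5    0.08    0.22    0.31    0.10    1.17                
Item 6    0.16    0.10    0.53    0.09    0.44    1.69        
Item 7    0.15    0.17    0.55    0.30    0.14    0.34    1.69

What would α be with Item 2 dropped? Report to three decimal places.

Remaining items: Item 1, Item 3, Item 4, Item 5, Item 6, Item 7 (k = 6).
Σσ²ᵢ = 0.64 + 2.10 + 1.85 + 1.17 + 1.69 + 1.69 = 9.14
total variance = 9.14 + 2 × 4.25 = 17.64
α (item deleted) = (6/5)·(1 − 9.14/17.64) = 0.578

α = 0.578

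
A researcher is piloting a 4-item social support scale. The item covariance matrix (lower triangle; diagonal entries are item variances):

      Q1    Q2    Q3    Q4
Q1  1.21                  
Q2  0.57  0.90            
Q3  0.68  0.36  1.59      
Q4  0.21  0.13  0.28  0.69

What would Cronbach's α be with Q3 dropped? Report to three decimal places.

Remaining items: Q1, Q2, Q4 (k = 3).
Σσ²ᵢ = 1.21 + 0.90 + 0.69 = 2.80
σ²_total = 2.80 + 2 × 0.91 = 4.62
α (item deleted) = (3/2)·(1 − 2.80/4.62) = 0.591

α = 0.591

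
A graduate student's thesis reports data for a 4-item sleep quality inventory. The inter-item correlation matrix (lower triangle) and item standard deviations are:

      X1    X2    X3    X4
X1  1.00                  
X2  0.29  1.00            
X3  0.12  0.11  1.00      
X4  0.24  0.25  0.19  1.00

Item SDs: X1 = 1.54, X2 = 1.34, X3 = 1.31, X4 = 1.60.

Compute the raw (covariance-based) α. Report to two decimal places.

Σσ²ᵢ = 1.54² + 1.34² + 1.31² + 1.60² = 8.4433
Covariances σ_ij = r_ij · s_i · s_j:
  σ(X1,X2) = 0.29 × 1.54 × 1.34 = 0.5984
  σ(X1,X3) = 0.12 × 1.54 × 1.31 = 0.2421
  σ(X1,X4) = 0.24 × 1.54 × 1.60 = 0.5914
  σ(X2,X3) = 0.11 × 1.34 × 1.31 = 0.1931
  σ(X2,X4) = 0.25 × 1.34 × 1.60 = 0.5360
  σ(X3,X4) = 0.19 × 1.31 × 1.60 = 0.3982
σ²_T = Σσ²ᵢ + 2·Σσ_ij = 8.4433 + 2 × 2.5592 = 13.5617
α = (4/3)·(1 − 8.4433/13.5617) = 0.50

α = 0.50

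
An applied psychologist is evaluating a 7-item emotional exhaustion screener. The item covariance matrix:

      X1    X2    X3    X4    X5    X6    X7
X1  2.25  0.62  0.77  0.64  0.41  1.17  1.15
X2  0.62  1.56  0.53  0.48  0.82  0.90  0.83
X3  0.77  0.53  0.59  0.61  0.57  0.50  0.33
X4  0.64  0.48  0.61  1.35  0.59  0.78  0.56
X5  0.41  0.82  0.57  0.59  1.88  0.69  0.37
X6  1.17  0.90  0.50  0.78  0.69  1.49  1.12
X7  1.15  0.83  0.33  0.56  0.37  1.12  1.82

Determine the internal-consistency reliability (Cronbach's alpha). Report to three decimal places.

sum of item variances = 2.25 + 1.56 + 0.59 + 1.35 + 1.88 + 1.49 + 1.82 = 10.94
Σ_{i<j} σ_ij = 14.44
σ²_total = 10.94 + 2 × 14.44 = 39.82
α = (k/(k−1))·(1 − sum of item variances/σ²_total) = (7/6)·(1 − 10.94/39.82) = 0.846

α = 0.846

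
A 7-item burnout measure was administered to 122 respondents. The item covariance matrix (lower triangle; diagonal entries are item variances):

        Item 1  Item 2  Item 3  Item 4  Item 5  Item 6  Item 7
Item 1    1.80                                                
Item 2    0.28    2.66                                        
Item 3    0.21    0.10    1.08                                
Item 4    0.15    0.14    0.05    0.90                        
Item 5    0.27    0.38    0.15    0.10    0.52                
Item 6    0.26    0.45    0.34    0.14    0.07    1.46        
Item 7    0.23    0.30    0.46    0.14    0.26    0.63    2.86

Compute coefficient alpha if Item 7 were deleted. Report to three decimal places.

Remaining items: Item 1, Item 2, Item 3, Item 4, Item 5, Item 6 (k = 6).
Σσᵢ² = 1.80 + 2.66 + 1.08 + 0.90 + 0.52 + 1.46 = 8.42
σ²_total = 8.42 + 2 × 3.09 = 14.60
α (item deleted) = (6/5)·(1 − 8.42/14.60) = 0.508

α = 0.508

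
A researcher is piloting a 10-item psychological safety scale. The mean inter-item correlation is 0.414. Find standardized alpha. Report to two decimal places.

Standardized α = k·r̄ / (1 + (k−1)·r̄) = 10 × 0.414 / (1 + 9 × 0.414)
  = 4.1400 / 4.7260 = 0.88

α = 0.88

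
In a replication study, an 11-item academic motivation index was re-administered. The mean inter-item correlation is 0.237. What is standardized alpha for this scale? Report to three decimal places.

Standardized α = k·r̄ / (1 + (k−1)·r̄) = 11 × 0.237 / (1 + 10 × 0.237)
  = 2.6070 / 3.3700 = 0.774

α = 0.774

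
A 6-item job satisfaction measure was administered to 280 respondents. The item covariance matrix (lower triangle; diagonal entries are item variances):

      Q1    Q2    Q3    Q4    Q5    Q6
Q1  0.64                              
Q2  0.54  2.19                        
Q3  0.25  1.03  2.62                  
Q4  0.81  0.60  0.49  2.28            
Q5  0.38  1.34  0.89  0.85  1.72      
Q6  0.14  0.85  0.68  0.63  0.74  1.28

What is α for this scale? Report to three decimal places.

α = 0.787

Σσ²ᵢ = 0.64 + 2.19 + 2.62 + 2.28 + 1.72 + 1.28 = 10.73
Σ_{i<j} σ_ij = 10.22
σ²_T = 10.73 + 2 × 10.22 = 31.17
α = (k/(k−1))·(1 − Σσ²ᵢ/σ²_T) = (6/5)·(1 − 10.73/31.17) = 0.787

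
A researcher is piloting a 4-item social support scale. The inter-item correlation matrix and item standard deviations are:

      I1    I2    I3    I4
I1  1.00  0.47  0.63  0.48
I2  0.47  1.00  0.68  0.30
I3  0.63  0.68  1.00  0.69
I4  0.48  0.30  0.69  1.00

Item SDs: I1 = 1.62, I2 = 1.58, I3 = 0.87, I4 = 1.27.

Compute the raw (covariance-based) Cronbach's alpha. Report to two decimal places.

Σσ²ᵢ = 1.62² + 1.58² + 0.87² + 1.27² = 7.4906
Covariances σ_ij = r_ij · s_i · s_j:
  σ(I1,I2) = 0.47 × 1.62 × 1.58 = 1.2030
  σ(I1,I3) = 0.63 × 1.62 × 0.87 = 0.8879
  σ(I1,I4) = 0.48 × 1.62 × 1.27 = 0.9876
  σ(I2,I3) = 0.68 × 1.58 × 0.87 = 0.9347
  σ(I2,I4) = 0.30 × 1.58 × 1.27 = 0.6020
  σ(I3,I4) = 0.69 × 0.87 × 1.27 = 0.7624
σ²_T = Σσ²ᵢ + 2·Σσ_ij = 7.4906 + 2 × 5.3776 = 18.2458
α = (4/3)·(1 − 7.4906/18.2458) = 0.79

α = 0.79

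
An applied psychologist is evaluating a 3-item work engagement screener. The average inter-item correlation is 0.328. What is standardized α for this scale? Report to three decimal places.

Standardized α = k·r̄ / (1 + (k−1)·r̄) = 3 × 0.328 / (1 + 2 × 0.328)
  = 0.9840 / 1.6560 = 0.594

α = 0.594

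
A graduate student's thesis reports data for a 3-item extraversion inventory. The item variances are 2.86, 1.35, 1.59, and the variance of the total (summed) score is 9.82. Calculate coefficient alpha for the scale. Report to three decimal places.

ΣVar(i) = 2.86 + 1.35 + 1.59 = 5.80
α = (k/(k−1))·(1 − ΣVar(i)/Var(T)) = (3/2)·(1 − 5.80/9.82) = 0.614

α = 0.614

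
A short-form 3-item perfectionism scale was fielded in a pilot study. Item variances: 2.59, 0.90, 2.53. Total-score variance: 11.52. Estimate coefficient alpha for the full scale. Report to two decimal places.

α = 0.72

Σσᵢ² = 2.59 + 0.90 + 2.53 = 6.02
α = (k/(k−1))·(1 − Σσᵢ²/Var(T)) = (3/2)·(1 − 6.02/11.52) = 0.72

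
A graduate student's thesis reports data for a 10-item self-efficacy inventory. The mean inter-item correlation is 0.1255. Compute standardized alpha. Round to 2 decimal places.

Standardized α = k·r̄ / (1 + (k−1)·r̄) = 10 × 0.1255 / (1 + 9 × 0.1255)
  = 1.2550 / 2.1295 = 0.59

standardized alpha = 0.59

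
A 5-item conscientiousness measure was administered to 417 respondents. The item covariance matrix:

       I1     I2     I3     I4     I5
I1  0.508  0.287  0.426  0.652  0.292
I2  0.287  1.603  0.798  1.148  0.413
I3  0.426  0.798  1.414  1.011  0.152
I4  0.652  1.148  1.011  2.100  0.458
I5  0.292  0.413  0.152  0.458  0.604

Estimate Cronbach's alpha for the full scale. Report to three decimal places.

Σσ²ᵢ = 0.508 + 1.603 + 1.414 + 2.100 + 0.604 = 6.229
Sum of the distinct covariances = 5.637
σ²_total = 6.229 + 2 × 5.637 = 17.503
α = (k/(k−1))·(1 − Σσ²ᵢ/σ²_total) = (5/4)·(1 − 6.229/17.503) = 0.805

α = 0.805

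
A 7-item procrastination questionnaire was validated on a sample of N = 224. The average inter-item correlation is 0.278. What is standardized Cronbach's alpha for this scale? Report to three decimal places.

Standardized α = k·r̄ / (1 + (k−1)·r̄) = 7 × 0.278 / (1 + 6 × 0.278)
  = 1.9460 / 2.6680 = 0.729

standardized Cronbach's alpha = 0.729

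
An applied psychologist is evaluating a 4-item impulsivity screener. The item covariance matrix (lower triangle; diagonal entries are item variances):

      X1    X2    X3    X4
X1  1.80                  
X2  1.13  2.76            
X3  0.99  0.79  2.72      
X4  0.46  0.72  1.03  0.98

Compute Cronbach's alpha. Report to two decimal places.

Cronbach's alpha = 0.74

Σσ²ᵢ = 1.80 + 2.76 + 2.72 + 0.98 = 8.26
Σ_{i<j} σ_ij = 5.12
Var(T) = 8.26 + 2 × 5.12 = 18.50
α = (k/(k−1))·(1 − Σσ²ᵢ/Var(T)) = (4/3)·(1 − 8.26/18.50) = 0.74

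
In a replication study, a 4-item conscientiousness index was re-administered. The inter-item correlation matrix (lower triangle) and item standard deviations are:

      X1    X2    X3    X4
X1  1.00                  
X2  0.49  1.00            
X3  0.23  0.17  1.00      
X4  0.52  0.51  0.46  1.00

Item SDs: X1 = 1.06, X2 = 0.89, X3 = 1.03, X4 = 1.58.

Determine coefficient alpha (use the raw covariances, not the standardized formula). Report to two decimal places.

Σσ²ᵢ = 1.06² + 0.89² + 1.03² + 1.58² = 5.4730
Covariances σ_ij = r_ij · s_i · s_j:
  σ(X1,X2) = 0.49 × 1.06 × 0.89 = 0.4623
  σ(X1,X3) = 0.23 × 1.06 × 1.03 = 0.2511
  σ(X1,X4) = 0.52 × 1.06 × 1.58 = 0.8709
  σ(X2,X3) = 0.17 × 0.89 × 1.03 = 0.1558
  σ(X2,X4) = 0.51 × 0.89 × 1.58 = 0.7172
  σ(X3,X4) = 0.46 × 1.03 × 1.58 = 0.7486
σ²_T = Σσ²ᵢ + 2·Σσ_ij = 5.4730 + 2 × 3.2059 = 11.8848
α = (4/3)·(1 − 5.4730/11.8848) = 0.72

coefficient alpha = 0.72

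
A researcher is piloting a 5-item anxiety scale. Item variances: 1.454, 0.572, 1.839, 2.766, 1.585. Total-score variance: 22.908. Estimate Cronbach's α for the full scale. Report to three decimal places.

Cronbach's α = 0.802

Σσ²ᵢ = 1.454 + 0.572 + 1.839 + 2.766 + 1.585 = 8.216
α = (k/(k−1))·(1 − Σσ²ᵢ/σ²_total) = (5/4)·(1 − 8.216/22.908) = 0.802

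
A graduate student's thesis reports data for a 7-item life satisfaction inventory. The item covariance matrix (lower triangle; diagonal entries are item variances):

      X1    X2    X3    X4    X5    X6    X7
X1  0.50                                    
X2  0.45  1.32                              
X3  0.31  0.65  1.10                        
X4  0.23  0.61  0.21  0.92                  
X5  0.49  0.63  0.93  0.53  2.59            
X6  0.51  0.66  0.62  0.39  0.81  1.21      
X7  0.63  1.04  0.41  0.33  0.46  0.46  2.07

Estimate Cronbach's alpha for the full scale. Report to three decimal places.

Cronbach's alpha = 0.817

Σσᵢ² = 0.50 + 1.32 + 1.10 + 0.92 + 2.59 + 1.21 + 2.07 = 9.71
Sum of off-diagonal covariances = 11.36
σ²_total = 9.71 + 2 × 11.36 = 32.43
α = (k/(k−1))·(1 − Σσᵢ²/σ²_total) = (7/6)·(1 − 9.71/32.43) = 0.817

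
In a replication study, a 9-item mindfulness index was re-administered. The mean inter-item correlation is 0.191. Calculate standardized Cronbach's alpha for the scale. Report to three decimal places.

Standardized α = k·r̄ / (1 + (k−1)·r̄) = 9 × 0.191 / (1 + 8 × 0.191)
  = 1.7190 / 2.5280 = 0.680

α = 0.680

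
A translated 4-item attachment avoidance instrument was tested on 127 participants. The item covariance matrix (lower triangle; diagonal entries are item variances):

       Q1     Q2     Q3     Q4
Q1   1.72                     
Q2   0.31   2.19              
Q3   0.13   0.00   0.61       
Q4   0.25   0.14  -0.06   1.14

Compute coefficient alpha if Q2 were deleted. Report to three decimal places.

α = 0.234

Remaining items: Q1, Q3, Q4 (k = 3).
Σσ²ᵢ = 1.72 + 0.61 + 1.14 = 3.47
σ²_T = 3.47 + 2 × 0.32 = 4.11
α (item deleted) = (3/2)·(1 − 3.47/4.11) = 0.234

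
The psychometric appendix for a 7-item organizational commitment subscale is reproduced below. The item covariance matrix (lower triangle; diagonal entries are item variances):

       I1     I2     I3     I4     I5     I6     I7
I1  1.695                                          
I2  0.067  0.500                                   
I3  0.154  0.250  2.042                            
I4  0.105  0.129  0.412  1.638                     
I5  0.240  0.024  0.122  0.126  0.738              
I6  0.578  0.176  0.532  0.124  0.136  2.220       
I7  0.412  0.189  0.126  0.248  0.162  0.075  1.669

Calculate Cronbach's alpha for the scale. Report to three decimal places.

α = 0.531

Σσ²ᵢ = 1.695 + 0.500 + 2.042 + 1.638 + 0.738 + 2.220 + 1.669 = 10.502
Σ_{i<j} σ_ij = 4.387
total variance = 10.502 + 2 × 4.387 = 19.276
α = (k/(k−1))·(1 − Σσ²ᵢ/total variance) = (7/6)·(1 − 10.502/19.276) = 0.531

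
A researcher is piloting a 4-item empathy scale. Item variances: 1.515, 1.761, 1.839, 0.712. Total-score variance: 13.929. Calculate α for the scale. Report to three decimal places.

α = 0.776

sum of item variances = 1.515 + 1.761 + 1.839 + 0.712 = 5.827
α = (k/(k−1))·(1 − sum of item variances/total variance) = (4/3)·(1 − 5.827/13.929) = 0.776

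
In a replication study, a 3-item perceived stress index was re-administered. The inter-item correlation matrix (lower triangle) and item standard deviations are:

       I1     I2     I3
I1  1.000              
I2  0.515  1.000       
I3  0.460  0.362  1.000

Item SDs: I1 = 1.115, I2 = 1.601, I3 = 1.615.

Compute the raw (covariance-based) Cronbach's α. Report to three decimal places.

Cronbach's α = 0.683

Σσ²ᵢ = 1.115² + 1.601² + 1.615² = 6.4147
Covariances σ_ij = r_ij · s_i · s_j:
  σ(I1,I2) = 0.515 × 1.115 × 1.601 = 0.9193
  σ(I1,I3) = 0.460 × 1.115 × 1.615 = 0.8283
  σ(I2,I3) = 0.362 × 1.601 × 1.615 = 0.9360
σ²_T = Σσ²ᵢ + 2·Σσ_ij = 6.4147 + 2 × 2.6836 = 11.7819
α = (3/2)·(1 − 6.4147/11.7819) = 0.683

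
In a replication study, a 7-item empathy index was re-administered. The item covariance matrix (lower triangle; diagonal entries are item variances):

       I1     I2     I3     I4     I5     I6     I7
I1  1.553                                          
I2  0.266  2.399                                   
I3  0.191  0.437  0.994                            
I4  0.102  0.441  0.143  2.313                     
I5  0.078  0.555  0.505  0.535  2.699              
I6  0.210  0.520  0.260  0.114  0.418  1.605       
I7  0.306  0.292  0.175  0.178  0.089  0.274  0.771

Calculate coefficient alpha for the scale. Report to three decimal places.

Σσᵢ² = 1.553 + 2.399 + 0.994 + 2.313 + 2.699 + 1.605 + 0.771 = 12.334
Sum of the distinct covariances = 6.089
σ²_T = 12.334 + 2 × 6.089 = 24.512
α = (k/(k−1))·(1 − Σσᵢ²/σ²_T) = (7/6)·(1 − 12.334/24.512) = 0.580

α = 0.580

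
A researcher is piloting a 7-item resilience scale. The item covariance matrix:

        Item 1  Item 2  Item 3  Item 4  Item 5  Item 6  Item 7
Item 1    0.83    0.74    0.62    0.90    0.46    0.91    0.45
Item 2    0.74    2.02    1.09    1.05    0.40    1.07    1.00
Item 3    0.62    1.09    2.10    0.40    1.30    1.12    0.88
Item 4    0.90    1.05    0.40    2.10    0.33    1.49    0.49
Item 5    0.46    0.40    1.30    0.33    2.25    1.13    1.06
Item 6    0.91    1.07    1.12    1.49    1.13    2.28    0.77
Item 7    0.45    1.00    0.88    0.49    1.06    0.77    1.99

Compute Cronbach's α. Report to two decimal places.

ΣVar(i) = 0.83 + 2.02 + 2.10 + 2.10 + 2.25 + 2.28 + 1.99 = 13.57
Sum of off-diagonal covariances = 17.66
total variance = 13.57 + 2 × 17.66 = 48.89
α = (k/(k−1))·(1 − ΣVar(i)/total variance) = (7/6)·(1 − 13.57/48.89) = 0.84

α = 0.84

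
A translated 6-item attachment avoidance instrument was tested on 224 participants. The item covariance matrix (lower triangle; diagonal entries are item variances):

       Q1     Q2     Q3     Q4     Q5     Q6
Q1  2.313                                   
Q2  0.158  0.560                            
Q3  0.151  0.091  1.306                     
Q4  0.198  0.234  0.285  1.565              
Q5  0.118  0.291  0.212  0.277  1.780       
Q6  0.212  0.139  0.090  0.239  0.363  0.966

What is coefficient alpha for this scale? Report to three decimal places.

coefficient alpha = 0.502

ΣVar(i) = 2.313 + 0.560 + 1.306 + 1.565 + 1.780 + 0.966 = 8.490
Sum of the distinct covariances = 3.058
total variance = 8.490 + 2 × 3.058 = 14.606
α = (k/(k−1))·(1 − ΣVar(i)/total variance) = (6/5)·(1 − 8.490/14.606) = 0.502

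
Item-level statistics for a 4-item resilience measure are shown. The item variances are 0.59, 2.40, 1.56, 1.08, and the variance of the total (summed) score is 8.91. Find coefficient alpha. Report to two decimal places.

ΣVar(i) = 0.59 + 2.40 + 1.56 + 1.08 = 5.63
α = (k/(k−1))·(1 − ΣVar(i)/Var(T)) = (4/3)·(1 − 5.63/8.91) = 0.49

coefficient alpha = 0.49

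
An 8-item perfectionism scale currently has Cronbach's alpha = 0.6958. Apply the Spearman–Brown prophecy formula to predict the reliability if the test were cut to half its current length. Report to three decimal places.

Length factor m = 1/2
α' = m·α / (1 − (1−m)·α)
   = 1/2 × 0.6958 / (1 − (1 − 1/2) × 0.6958)
   = 0.3479 / 0.6521 = 0.534

predicted reliability = 0.534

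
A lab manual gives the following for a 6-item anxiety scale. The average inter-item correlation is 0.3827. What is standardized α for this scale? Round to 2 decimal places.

standardized α = 0.79

Standardized α = k·r̄ / (1 + (k−1)·r̄) = 6 × 0.3827 / (1 + 5 × 0.3827)
  = 2.2962 / 2.9135 = 0.79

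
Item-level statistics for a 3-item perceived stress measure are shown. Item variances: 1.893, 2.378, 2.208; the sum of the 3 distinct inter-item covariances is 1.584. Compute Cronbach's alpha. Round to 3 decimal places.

Cronbach's alpha = 0.493

ΣVar(i) = 1.893 + 2.378 + 2.208 = 6.479
Sum of distinct covariances = 1.584
σ²_total = ΣVar(i) + 2·Σcov = 6.479 + 2 × 1.584 = 9.647
α = (3/2)·(1 − 6.479/9.647) = 0.493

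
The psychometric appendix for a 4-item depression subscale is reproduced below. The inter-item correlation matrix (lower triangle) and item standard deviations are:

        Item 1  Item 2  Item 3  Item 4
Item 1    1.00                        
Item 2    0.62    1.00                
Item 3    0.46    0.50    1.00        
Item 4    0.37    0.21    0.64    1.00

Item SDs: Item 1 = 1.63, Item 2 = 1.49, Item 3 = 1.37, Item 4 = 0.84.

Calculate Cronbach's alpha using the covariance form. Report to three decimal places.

α = 0.768

Σσ²ᵢ = 1.63² + 1.49² + 1.37² + 0.84² = 7.4595
Covariances σ_ij = r_ij · s_i · s_j:
  σ(Item 1,Item 2) = 0.62 × 1.63 × 1.49 = 1.5058
  σ(Item 1,Item 3) = 0.46 × 1.63 × 1.37 = 1.0272
  σ(Item 1,Item 4) = 0.37 × 1.63 × 0.84 = 0.5066
  σ(Item 2,Item 3) = 0.50 × 1.49 × 1.37 = 1.0207
  σ(Item 2,Item 4) = 0.21 × 1.49 × 0.84 = 0.2628
  σ(Item 3,Item 4) = 0.64 × 1.37 × 0.84 = 0.7365
σ²_T = Σσ²ᵢ + 2·Σσ_ij = 7.4595 + 2 × 5.0596 = 17.5787
α = (4/3)·(1 − 7.4595/17.5787) = 0.768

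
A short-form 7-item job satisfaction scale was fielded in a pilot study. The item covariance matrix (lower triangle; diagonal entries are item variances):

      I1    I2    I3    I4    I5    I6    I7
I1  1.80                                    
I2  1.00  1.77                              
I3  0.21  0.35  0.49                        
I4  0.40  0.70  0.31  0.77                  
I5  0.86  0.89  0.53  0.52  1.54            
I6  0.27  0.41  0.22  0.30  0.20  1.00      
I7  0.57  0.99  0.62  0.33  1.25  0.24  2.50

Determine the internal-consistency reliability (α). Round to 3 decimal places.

sum of item variances = 1.80 + 1.77 + 0.49 + 0.77 + 1.54 + 1.00 + 2.50 = 9.87
Σ_{i<j} σ_ij = 11.17
total variance = 9.87 + 2 × 11.17 = 32.21
α = (k/(k−1))·(1 − sum of item variances/total variance) = (7/6)·(1 − 9.87/32.21) = 0.809

α = 0.809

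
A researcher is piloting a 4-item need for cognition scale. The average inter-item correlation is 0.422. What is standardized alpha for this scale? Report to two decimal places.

Standardized α = k·r̄ / (1 + (k−1)·r̄) = 4 × 0.422 / (1 + 3 × 0.422)
  = 1.6880 / 2.2660 = 0.74

standardized alpha = 0.74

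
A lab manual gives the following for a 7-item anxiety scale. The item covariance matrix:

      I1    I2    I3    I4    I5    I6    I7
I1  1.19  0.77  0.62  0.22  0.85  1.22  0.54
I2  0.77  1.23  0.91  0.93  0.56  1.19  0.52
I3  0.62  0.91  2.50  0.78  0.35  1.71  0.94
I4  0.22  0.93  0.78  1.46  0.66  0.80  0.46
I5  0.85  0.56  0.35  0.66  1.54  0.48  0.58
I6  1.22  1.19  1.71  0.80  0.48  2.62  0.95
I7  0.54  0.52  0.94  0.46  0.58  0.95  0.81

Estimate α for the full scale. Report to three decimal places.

Σσ²ᵢ = 1.19 + 1.23 + 2.50 + 1.46 + 1.54 + 2.62 + 0.81 = 11.35
Sum of off-diagonal covariances = 16.04
total variance = 11.35 + 2 × 16.04 = 43.43
α = (k/(k−1))·(1 − Σσ²ᵢ/total variance) = (7/6)·(1 − 11.35/43.43) = 0.862

α = 0.862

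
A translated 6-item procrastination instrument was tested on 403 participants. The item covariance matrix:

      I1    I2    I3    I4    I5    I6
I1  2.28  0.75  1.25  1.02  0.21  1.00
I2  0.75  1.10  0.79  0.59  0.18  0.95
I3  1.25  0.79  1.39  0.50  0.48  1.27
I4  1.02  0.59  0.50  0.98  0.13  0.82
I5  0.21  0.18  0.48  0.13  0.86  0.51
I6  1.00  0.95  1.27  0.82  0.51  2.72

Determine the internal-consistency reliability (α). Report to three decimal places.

α = 0.830

sum of item variances = 2.28 + 1.10 + 1.39 + 0.98 + 0.86 + 2.72 = 9.33
Σ_{i<j} σ_ij = 10.45
σ²_total = 9.33 + 2 × 10.45 = 30.23
α = (k/(k−1))·(1 − sum of item variances/σ²_total) = (6/5)·(1 − 9.33/30.23) = 0.830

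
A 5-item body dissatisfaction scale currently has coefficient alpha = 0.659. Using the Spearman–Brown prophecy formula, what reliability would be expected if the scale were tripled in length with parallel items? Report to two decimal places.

Length factor m = 3
α' = m·α / (1 + (m−1)·α)
   = 3 × 0.659 / (1 + (3 − 1) × 0.659)
   = 1.9770 / 2.3180 = 0.85

predicted reliability = 0.85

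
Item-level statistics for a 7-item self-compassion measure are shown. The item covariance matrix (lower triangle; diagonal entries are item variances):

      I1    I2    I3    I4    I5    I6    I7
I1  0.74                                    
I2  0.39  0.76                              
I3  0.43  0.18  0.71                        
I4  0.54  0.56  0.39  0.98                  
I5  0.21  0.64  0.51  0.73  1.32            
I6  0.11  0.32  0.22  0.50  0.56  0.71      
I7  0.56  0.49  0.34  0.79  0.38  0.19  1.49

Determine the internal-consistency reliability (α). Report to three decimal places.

Σσ²ᵢ = 0.74 + 0.76 + 0.71 + 0.98 + 1.32 + 0.71 + 1.49 = 6.71
Sum of off-diagonal covariances = 9.04
σ²_T = 6.71 + 2 × 9.04 = 24.79
α = (k/(k−1))·(1 − Σσ²ᵢ/σ²_T) = (7/6)·(1 − 6.71/24.79) = 0.851

α = 0.851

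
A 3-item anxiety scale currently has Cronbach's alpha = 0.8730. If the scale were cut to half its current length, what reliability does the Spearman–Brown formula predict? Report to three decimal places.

Length factor m = 1/2
α' = m·α / (1 − (1−m)·α)
   = 1/2 × 0.8730 / (1 − (1 − 1/2) × 0.8730)
   = 0.4365 / 0.5635 = 0.775

predicted reliability = 0.775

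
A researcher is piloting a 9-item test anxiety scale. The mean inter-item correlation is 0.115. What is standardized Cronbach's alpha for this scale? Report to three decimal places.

α = 0.539

Standardized α = k·r̄ / (1 + (k−1)·r̄) = 9 × 0.115 / (1 + 8 × 0.115)
  = 1.0350 / 1.9200 = 0.539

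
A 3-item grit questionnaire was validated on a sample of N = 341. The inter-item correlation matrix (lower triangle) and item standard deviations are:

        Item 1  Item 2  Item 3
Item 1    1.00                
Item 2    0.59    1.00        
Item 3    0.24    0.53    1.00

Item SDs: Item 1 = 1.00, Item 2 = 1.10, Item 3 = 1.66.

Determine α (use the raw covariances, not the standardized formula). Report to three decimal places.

Σσ²ᵢ = 1.00² + 1.10² + 1.66² = 4.9656
Covariances σ_ij = r_ij · s_i · s_j:
  σ(Item 1,Item 2) = 0.59 × 1.00 × 1.10 = 0.6490
  σ(Item 1,Item 3) = 0.24 × 1.00 × 1.66 = 0.3984
  σ(Item 2,Item 3) = 0.53 × 1.10 × 1.66 = 0.9678
σ²_T = Σσ²ᵢ + 2·Σσ_ij = 4.9656 + 2 × 2.0152 = 8.9960
α = (3/2)·(1 − 4.9656/8.9960) = 0.672

α = 0.672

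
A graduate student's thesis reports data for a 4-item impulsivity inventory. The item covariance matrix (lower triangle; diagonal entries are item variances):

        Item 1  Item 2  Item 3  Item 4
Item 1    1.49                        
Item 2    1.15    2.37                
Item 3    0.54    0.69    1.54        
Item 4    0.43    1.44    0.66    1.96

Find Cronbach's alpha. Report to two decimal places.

α = 0.76

ΣVar(i) = 1.49 + 2.37 + 1.54 + 1.96 = 7.36
Sum of off-diagonal covariances = 4.91
σ²_total = 7.36 + 2 × 4.91 = 17.18
α = (k/(k−1))·(1 − ΣVar(i)/σ²_total) = (4/3)·(1 − 7.36/17.18) = 0.76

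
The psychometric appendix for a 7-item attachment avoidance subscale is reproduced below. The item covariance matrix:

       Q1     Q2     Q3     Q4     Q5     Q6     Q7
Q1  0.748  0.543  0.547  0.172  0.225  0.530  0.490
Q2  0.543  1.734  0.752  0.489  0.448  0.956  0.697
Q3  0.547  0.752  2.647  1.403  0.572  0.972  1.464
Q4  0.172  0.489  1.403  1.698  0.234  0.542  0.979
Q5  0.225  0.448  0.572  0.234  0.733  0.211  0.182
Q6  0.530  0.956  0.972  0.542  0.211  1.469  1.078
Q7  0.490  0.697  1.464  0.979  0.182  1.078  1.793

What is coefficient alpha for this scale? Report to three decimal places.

sum of item variances = 0.748 + 1.734 + 2.647 + 1.698 + 0.733 + 1.469 + 1.793 = 10.822
Σ_{i<j} σ_ij = 13.486
total variance = 10.822 + 2 × 13.486 = 37.794
α = (k/(k−1))·(1 − sum of item variances/total variance) = (7/6)·(1 − 10.822/37.794) = 0.833

coefficient alpha = 0.833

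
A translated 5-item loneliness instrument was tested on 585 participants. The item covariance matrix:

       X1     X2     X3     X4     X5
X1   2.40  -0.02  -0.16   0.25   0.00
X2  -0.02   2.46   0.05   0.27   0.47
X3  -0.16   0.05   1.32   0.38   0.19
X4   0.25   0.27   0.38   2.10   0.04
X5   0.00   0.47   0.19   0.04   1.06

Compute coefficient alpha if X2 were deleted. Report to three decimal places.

α = 0.225

Remaining items: X1, X3, X4, X5 (k = 4).
Σσᵢ² = 2.40 + 1.32 + 2.10 + 1.06 = 6.88
Var(T) = 6.88 + 2 × 0.70 = 8.28
α (item deleted) = (4/3)·(1 − 6.88/8.28) = 0.225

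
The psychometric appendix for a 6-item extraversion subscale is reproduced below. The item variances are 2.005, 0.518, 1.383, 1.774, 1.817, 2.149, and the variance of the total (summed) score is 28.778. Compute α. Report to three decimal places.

α = 0.798

sum of item variances = 2.005 + 0.518 + 1.383 + 1.774 + 1.817 + 2.149 = 9.646
α = (k/(k−1))·(1 − sum of item variances/Var(T)) = (6/5)·(1 − 9.646/28.778) = 0.798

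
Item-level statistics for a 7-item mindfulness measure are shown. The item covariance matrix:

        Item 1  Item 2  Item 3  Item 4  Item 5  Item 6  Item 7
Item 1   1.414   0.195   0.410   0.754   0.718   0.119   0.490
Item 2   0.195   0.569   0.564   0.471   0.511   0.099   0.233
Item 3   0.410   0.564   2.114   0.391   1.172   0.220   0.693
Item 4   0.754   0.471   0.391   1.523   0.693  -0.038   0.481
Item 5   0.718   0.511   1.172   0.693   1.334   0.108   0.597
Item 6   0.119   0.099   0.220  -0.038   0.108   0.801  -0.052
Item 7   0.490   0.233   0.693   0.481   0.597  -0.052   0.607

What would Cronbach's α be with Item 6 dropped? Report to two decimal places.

Cronbach's α = 0.83

Remaining items: Item 1, Item 2, Item 3, Item 4, Item 5, Item 7 (k = 6).
Σσ²ᵢ = 1.414 + 0.569 + 2.114 + 1.523 + 1.334 + 0.607 = 7.561
total variance = 7.561 + 2 × 8.373 = 24.307
α (item deleted) = (6/5)·(1 − 7.561/24.307) = 0.83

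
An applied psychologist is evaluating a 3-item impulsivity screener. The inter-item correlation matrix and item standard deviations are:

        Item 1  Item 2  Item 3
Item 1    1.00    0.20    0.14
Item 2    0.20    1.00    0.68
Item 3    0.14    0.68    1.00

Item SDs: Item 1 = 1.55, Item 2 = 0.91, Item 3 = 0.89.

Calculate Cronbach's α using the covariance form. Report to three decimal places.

Σσ²ᵢ = 1.55² + 0.91² + 0.89² = 4.0227
Covariances σ_ij = r_ij · s_i · s_j:
  σ(Item 1,Item 2) = 0.20 × 1.55 × 0.91 = 0.2821
  σ(Item 1,Item 3) = 0.14 × 1.55 × 0.89 = 0.1931
  σ(Item 2,Item 3) = 0.68 × 0.91 × 0.89 = 0.5507
σ²_T = Σσ²ᵢ + 2·Σσ_ij = 4.0227 + 2 × 1.0259 = 6.0745
α = (3/2)·(1 − 4.0227/6.0745) = 0.507

α = 0.507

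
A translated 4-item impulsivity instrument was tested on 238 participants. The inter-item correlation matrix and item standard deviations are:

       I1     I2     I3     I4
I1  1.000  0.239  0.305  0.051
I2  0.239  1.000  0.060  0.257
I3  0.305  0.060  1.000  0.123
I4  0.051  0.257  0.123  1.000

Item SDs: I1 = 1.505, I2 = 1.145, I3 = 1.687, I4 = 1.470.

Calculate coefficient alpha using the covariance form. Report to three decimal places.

Σσ²ᵢ = 1.505² + 1.145² + 1.687² + 1.470² = 8.5829
Covariances σ_ij = r_ij · s_i · s_j:
  σ(I1,I2) = 0.239 × 1.505 × 1.145 = 0.4119
  σ(I1,I3) = 0.305 × 1.505 × 1.687 = 0.7744
  σ(I1,I4) = 0.051 × 1.505 × 1.470 = 0.1128
  σ(I2,I3) = 0.060 × 1.145 × 1.687 = 0.1159
  σ(I2,I4) = 0.257 × 1.145 × 1.470 = 0.4326
  σ(I3,I4) = 0.123 × 1.687 × 1.470 = 0.3050
σ²_T = Σσ²ᵢ + 2·Σσ_ij = 8.5829 + 2 × 2.1526 = 12.8881
α = (4/3)·(1 − 8.5829/12.8881) = 0.445

coefficient alpha = 0.445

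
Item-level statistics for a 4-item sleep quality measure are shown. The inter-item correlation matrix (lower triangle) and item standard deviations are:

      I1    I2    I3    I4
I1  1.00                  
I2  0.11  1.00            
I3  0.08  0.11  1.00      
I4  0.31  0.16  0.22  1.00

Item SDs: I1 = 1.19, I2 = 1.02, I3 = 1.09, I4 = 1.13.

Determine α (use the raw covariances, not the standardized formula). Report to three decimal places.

α = 0.445

Σσ²ᵢ = 1.19² + 1.02² + 1.09² + 1.13² = 4.9215
Covariances σ_ij = r_ij · s_i · s_j:
  σ(I1,I2) = 0.11 × 1.19 × 1.02 = 0.1335
  σ(I1,I3) = 0.08 × 1.19 × 1.09 = 0.1038
  σ(I1,I4) = 0.31 × 1.19 × 1.13 = 0.4169
  σ(I2,I3) = 0.11 × 1.02 × 1.09 = 0.1223
  σ(I2,I4) = 0.16 × 1.02 × 1.13 = 0.1844
  σ(I3,I4) = 0.22 × 1.09 × 1.13 = 0.2710
σ²_T = Σσ²ᵢ + 2·Σσ_ij = 4.9215 + 2 × 1.2319 = 7.3853
α = (4/3)·(1 − 4.9215/7.3853) = 0.445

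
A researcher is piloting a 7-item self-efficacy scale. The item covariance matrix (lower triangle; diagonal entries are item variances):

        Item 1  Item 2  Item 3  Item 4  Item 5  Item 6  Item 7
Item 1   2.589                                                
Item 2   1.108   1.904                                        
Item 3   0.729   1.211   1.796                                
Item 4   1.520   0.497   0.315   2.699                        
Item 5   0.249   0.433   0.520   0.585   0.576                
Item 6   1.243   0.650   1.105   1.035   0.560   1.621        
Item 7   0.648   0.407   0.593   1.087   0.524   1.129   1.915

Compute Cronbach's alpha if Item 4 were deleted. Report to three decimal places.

α = 0.817

Remaining items: Item 1, Item 2, Item 3, Item 5, Item 6, Item 7 (k = 6).
sum of item variances = 2.589 + 1.904 + 1.796 + 0.576 + 1.621 + 1.915 = 10.401
total variance = 10.401 + 2 × 11.109 = 32.619
α (item deleted) = (6/5)·(1 − 10.401/32.619) = 0.817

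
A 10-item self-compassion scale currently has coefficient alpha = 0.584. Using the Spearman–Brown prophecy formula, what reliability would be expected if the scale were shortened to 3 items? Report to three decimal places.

predicted reliability = 0.296

Length factor m = 3/10 = 0.3000
α' = m·α / (1 − (1−m)·α)
   = 3/10 × 0.584 / (1 − (1 − 3/10) × 0.584)
   = 0.1752 / 0.5912 = 0.296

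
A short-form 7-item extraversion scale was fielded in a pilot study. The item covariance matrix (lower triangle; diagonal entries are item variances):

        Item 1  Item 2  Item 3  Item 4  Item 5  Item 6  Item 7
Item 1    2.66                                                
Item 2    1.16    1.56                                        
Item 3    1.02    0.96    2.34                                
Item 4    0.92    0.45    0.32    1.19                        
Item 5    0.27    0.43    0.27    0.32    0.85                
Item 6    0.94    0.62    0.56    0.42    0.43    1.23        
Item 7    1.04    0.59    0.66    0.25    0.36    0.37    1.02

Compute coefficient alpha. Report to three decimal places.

α = 0.811

Σσᵢ² = 2.66 + 1.56 + 2.34 + 1.19 + 0.85 + 1.23 + 1.02 = 10.85
Sum of the distinct covariances = 12.36
Var(T) = 10.85 + 2 × 12.36 = 35.57
α = (k/(k−1))·(1 − Σσᵢ²/Var(T)) = (7/6)·(1 − 10.85/35.57) = 0.811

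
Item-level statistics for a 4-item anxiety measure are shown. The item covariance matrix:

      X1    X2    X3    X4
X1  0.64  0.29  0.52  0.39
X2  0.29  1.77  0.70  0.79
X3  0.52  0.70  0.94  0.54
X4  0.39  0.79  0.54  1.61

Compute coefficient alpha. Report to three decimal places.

Σσᵢ² = 0.64 + 1.77 + 0.94 + 1.61 = 4.96
Sum of off-diagonal covariances = 3.23
σ²_T = 4.96 + 2 × 3.23 = 11.42
α = (k/(k−1))·(1 − Σσᵢ²/σ²_T) = (4/3)·(1 − 4.96/11.42) = 0.754

coefficient alpha = 0.754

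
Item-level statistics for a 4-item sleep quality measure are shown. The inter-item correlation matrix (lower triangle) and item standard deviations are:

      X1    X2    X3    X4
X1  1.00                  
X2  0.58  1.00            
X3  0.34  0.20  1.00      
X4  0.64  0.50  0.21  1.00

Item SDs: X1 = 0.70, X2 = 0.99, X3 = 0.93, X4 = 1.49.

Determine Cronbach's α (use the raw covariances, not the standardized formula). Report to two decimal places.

Σσ²ᵢ = 0.70² + 0.99² + 0.93² + 1.49² = 4.5551
Covariances σ_ij = r_ij · s_i · s_j:
  σ(X1,X2) = 0.58 × 0.70 × 0.99 = 0.4019
  σ(X1,X3) = 0.34 × 0.70 × 0.93 = 0.2213
  σ(X1,X4) = 0.64 × 0.70 × 1.49 = 0.6675
  σ(X2,X3) = 0.20 × 0.99 × 0.93 = 0.1841
  σ(X2,X4) = 0.50 × 0.99 × 1.49 = 0.7376
  σ(X3,X4) = 0.21 × 0.93 × 1.49 = 0.2910
σ²_T = Σσ²ᵢ + 2·Σσ_ij = 4.5551 + 2 × 2.5034 = 9.5619
α = (4/3)·(1 − 4.5551/9.5619) = 0.70

Cronbach's α = 0.70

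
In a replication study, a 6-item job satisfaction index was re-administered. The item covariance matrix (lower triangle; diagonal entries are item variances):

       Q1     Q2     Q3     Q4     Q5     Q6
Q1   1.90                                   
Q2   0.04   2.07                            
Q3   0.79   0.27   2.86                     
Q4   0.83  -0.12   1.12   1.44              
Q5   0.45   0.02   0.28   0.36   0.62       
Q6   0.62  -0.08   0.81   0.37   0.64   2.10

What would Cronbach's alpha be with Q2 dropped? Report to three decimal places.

Remaining items: Q1, Q3, Q4, Q5, Q6 (k = 5).
sum of item variances = 1.90 + 2.86 + 1.44 + 0.62 + 2.10 = 8.92
Var(T) = 8.92 + 2 × 6.27 = 21.46
α (item deleted) = (5/4)·(1 − 8.92/21.46) = 0.730

α = 0.730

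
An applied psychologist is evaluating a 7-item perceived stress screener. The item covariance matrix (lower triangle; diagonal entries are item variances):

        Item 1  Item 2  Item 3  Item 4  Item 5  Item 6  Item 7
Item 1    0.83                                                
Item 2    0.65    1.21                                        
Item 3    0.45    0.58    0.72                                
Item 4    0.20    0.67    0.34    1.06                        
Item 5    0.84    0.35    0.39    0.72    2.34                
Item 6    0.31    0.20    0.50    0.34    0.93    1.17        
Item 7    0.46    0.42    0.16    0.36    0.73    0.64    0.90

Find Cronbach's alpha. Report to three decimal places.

sum of item variances = 0.83 + 1.21 + 0.72 + 1.06 + 2.34 + 1.17 + 0.90 = 8.23
Sum of off-diagonal covariances = 10.24
Var(T) = 8.23 + 2 × 10.24 = 28.71
α = (k/(k−1))·(1 − sum of item variances/Var(T)) = (7/6)·(1 − 8.23/28.71) = 0.832

Cronbach's alpha = 0.832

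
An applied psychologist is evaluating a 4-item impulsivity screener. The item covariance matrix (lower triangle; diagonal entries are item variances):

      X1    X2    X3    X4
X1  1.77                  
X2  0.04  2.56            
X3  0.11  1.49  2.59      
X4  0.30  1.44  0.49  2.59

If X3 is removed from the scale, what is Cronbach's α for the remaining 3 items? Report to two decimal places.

Cronbach's α = 0.51

Remaining items: X1, X2, X4 (k = 3).
Σσᵢ² = 1.77 + 2.56 + 2.59 = 6.92
total variance = 6.92 + 2 × 1.78 = 10.48
α (item deleted) = (3/2)·(1 − 6.92/10.48) = 0.51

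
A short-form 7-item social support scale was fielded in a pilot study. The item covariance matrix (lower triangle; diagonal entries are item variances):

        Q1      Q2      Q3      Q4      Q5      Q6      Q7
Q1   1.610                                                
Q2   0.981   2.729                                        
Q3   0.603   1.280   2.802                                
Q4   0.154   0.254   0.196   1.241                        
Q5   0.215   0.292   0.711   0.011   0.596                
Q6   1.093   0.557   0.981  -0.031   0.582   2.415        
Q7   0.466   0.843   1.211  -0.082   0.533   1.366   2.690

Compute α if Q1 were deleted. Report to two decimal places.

Remaining items: Q2, Q3, Q4, Q5, Q6, Q7 (k = 6).
Σσᵢ² = 2.729 + 2.802 + 1.241 + 0.596 + 2.415 + 2.690 = 12.473
σ²_total = 12.473 + 2 × 8.704 = 29.881
α (item deleted) = (6/5)·(1 − 12.473/29.881) = 0.70

α = 0.70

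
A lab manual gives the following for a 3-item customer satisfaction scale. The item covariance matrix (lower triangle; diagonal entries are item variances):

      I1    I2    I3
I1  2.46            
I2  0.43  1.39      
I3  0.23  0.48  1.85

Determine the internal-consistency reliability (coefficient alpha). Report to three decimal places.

Σσ²ᵢ = 2.46 + 1.39 + 1.85 = 5.70
Sum of the distinct covariances = 1.14
σ²_T = 5.70 + 2 × 1.14 = 7.98
α = (k/(k−1))·(1 − Σσ²ᵢ/σ²_T) = (3/2)·(1 − 5.70/7.98) = 0.429

coefficient alpha = 0.429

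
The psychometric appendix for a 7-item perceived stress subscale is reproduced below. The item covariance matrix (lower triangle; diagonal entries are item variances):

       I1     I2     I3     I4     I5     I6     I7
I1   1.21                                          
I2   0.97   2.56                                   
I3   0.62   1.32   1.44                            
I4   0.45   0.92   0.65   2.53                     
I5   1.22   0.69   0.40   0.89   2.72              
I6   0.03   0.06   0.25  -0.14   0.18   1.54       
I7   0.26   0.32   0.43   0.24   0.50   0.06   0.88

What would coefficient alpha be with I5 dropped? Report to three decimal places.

Remaining items: I1, I2, I3, I4, I6, I7 (k = 6).
ΣVar(i) = 1.21 + 2.56 + 1.44 + 2.53 + 1.54 + 0.88 = 10.16
total variance = 10.16 + 2 × 6.44 = 23.04
α (item deleted) = (6/5)·(1 − 10.16/23.04) = 0.671

α = 0.671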